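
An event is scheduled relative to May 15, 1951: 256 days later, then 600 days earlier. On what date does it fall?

June 5, 1950

Adding 256 days from May 15, 1951:
May has 31 days, so 31 − 15 = 16 days remain after May 15, 1951; 256 − 16 = 240 left.
June 1951 has 30 days: 240 − 30 = 210 left.
July 1951 has 31 days: 210 − 31 = 179 left.
August 1951 has 31 days: 179 − 31 = 148 left.
September 1951 has 30 days: 148 − 30 = 118 left.
October 1951 has 31 days: 118 − 31 = 87 left.
November 1951 has 30 days: 87 − 30 = 57 left.
December 1951 has 31 days: 57 − 31 = 26 left.
26 days into January 1952 → January 26, 1952.
Counting back 600 days from January 26, 1952:
Going back 26 days from January 26, 1952 reaches the end of the previous month; 600 − 26 = 574 left.
December 1951 has 31 days: 574 − 31 = 543 left.
November 1951 has 30 days: 543 − 30 = 513 left.
October 1951 has 31 days: 513 − 31 = 482 left.
September 1951 has 30 days: 482 − 30 = 452 left.
August 1951 has 31 days: 452 − 31 = 421 left.
July 1951 has 31 days: 421 − 31 = 390 left.
June 1951 has 30 days: 390 − 30 = 360 left.
May 1951 has 31 days: 360 − 31 = 329 left.
April 1951 has 30 days: 329 − 30 = 299 left.
March 1951 has 31 days: 299 − 31 = 268 left.
February 1951 has 28 days (1951 is not a leap year): 268 − 28 = 240 left.
January 1951 has 31 days: 240 − 31 = 209 left.
December 1950 has 31 days: 209 − 31 = 178 left.
November 1950 has 30 days: 178 − 30 = 148 left.
October 1950 has 31 days: 148 − 31 = 117 left.
September 1950 has 30 days: 117 − 30 = 87 left.
August 1950 has 31 days: 87 − 31 = 56 left.
July 1950 has 31 days: 56 − 31 = 25 left.
June 1950 has 30 days; 30 − 25 = 5 → June 5, 1950.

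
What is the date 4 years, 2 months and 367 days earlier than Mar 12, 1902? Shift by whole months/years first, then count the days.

January 10, 1897

Going back 4 years, 2 months and 367 days from March 12, 1902: first the month/year part, then the days.
-4 years → 1898; month 3 − 2 = 1 → January 1898.
Day 12 is valid in January, giving January 12, 1898.
Now subtract 367 days from January 12, 1898.
Going back 12 days from January 12, 1898 reaches the end of the previous month; 367 − 12 = 355 left.
December 1897 has 31 days: 355 − 31 = 324 left.
November 1897 has 30 days: 324 − 30 = 294 left.
October 1897 has 31 days: 294 − 31 = 263 left.
September 1897 has 30 days: 263 − 30 = 233 left.
August 1897 has 31 days: 233 − 31 = 202 left.
July 1897 has 31 days: 202 − 31 = 171 left.
June 1897 has 30 days: 171 − 30 = 141 left.
May 1897 has 31 days: 141 − 31 = 110 left.
April 1897 has 30 days: 110 − 30 = 80 left.
March 1897 has 31 days: 80 − 31 = 49 left.
February 1897 has 28 days (1897 is not a leap year): 49 − 28 = 21 left.
January 1897 has 31 days; 31 − 21 = 10 → January 10, 1897.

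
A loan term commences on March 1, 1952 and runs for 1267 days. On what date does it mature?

Adding 1267 days from March 1, 1952.
March has 31 days, so 31 − 1 = 30 days remain after March 1, 1952; 1267 − 30 = 1237 left.
April 1952 has 30 days: 1237 − 30 = 1207 left.
May 1952 has 31 days: 1207 − 31 = 1176 left.
June 1952 has 30 days: 1176 − 30 = 1146 left.
July 1952 has 31 days: 1146 − 31 = 1115 left.
August 1952 has 31 days: 1115 − 31 = 1084 left.
September 1952 has 30 days: 1084 − 30 = 1054 left.
October 1952 has 31 days: 1054 − 31 = 1023 left.
November 1952 has 30 days: 1023 − 30 = 993 left.
December 1952 has 31 days: 993 − 31 = 962 left.
January 1953 has 31 days: 962 − 31 = 931 left.
February 1953 has 28 days (1953 is not a leap year): 931 − 28 = 903 left.
March 1953 has 31 days: 903 − 31 = 872 left.
April 1953 has 30 days: 872 − 30 = 842 left.
May 1953 has 31 days: 842 − 31 = 811 left.
June 1953 has 30 days: 811 − 30 = 781 left.
July 1953 has 31 days: 781 − 31 = 750 left.
August 1953 has 31 days: 750 − 31 = 719 left.
September 1953 has 30 days: 719 − 30 = 689 left.
October 1953 has 31 days: 689 − 31 = 658 left.
November 1953 has 30 days: 658 − 30 = 628 left.
December 1953 has 31 days: 628 − 31 = 597 left.
January 1954 has 31 days: 597 − 31 = 566 left.
February 1954 has 28 days (1954 is not a leap year): 566 − 28 = 538 left.
March 1954 has 31 days: 538 − 31 = 507 left.
April 1954 has 30 days: 507 − 30 = 477 left.
May 1954 has 31 days: 477 − 31 = 446 left.
June 1954 has 30 days: 446 − 30 = 416 left.
July 1954 has 31 days: 416 − 31 = 385 left.
August 1954 has 31 days: 385 − 31 = 354 left.
September 1954 has 30 days: 354 − 30 = 324 left.
October 1954 has 31 days: 324 − 31 = 293 left.
November 1954 has 30 days: 293 − 30 = 263 left.
December 1954 has 31 days: 263 − 31 = 232 left.
January 1955 has 31 days: 232 − 31 = 201 left.
February 1955 has 28 days (1955 is not a leap year): 201 − 28 = 173 left.
March 1955 has 31 days: 173 − 31 = 142 left.
April 1955 has 30 days: 142 − 30 = 112 left.
May 1955 has 31 days: 112 − 31 = 81 left.
June 1955 has 30 days: 81 − 30 = 51 left.
July 1955 has 31 days: 51 − 31 = 20 left.
20 days into August 1955 → August 20, 1955.

August 20, 1955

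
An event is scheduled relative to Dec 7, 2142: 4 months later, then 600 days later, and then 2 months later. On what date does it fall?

January 27, 2145

Adding 4 months from December 7, 2142:
month 12 + 4 = 16, which is month 4 of year 2143 → April 2143.
Day 7 is valid in April, giving April 7, 2143.
Counting forward 600 days from April 7, 2143:
April has 30 days, so 30 − 7 = 23 days remain after April 7, 2143; 600 − 23 = 577 left.
May 2143 has 31 days: 577 − 31 = 546 left.
June 2143 has 30 days: 546 − 30 = 516 left.
July 2143 has 31 days: 516 − 31 = 485 left.
August 2143 has 31 days: 485 − 31 = 454 left.
September 2143 has 30 days: 454 − 30 = 424 left.
October 2143 has 31 days: 424 − 31 = 393 left.
November 2143 has 30 days: 393 − 30 = 363 left.
December 2143 has 31 days: 363 − 31 = 332 left.
January 2144 has 31 days: 332 − 31 = 301 left.
February 2144 has 29 days (2144 is a leap year): 301 − 29 = 272 left.
March 2144 has 31 days: 272 − 31 = 241 left.
April 2144 has 30 days: 241 − 30 = 211 left.
May 2144 has 31 days: 211 − 31 = 180 left.
June 2144 has 30 days: 180 − 30 = 150 left.
July 2144 has 31 days: 150 − 31 = 119 left.
August 2144 has 31 days: 119 − 31 = 88 left.
September 2144 has 30 days: 88 − 30 = 58 left.
October 2144 has 31 days: 58 − 31 = 27 left.
27 days into November 2144 → November 27, 2144.
Advancing 2 months from November 27, 2144:
month 11 + 2 = 13, which is month 1 of year 2145 → January 2145.
Day 27 is valid in January, giving January 27, 2145.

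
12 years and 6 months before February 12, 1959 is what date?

August 12, 1946

Subtracting 12 years and 6 months from February 12, 1959.
-12 years → 1947; month 2 − 6 = -4, which is month 8 of year 1946 → August 1946.
Day 12 is valid in August, giving August 12, 1946.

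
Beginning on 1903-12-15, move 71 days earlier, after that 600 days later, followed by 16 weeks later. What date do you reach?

Going back 71 days from December 15, 1903:
Going back 15 days from December 15, 1903 reaches the end of the previous month; 71 − 15 = 56 left.
November 1903 has 30 days: 56 − 30 = 26 left.
October 1903 has 31 days; 31 − 26 = 5 → October 5, 1903.
Advancing 600 days from October 5, 1903:
October has 31 days, so 31 − 5 = 26 days remain after October 5, 1903; 600 − 26 = 574 left.
November 1903 has 30 days: 574 − 30 = 544 left.
December 1903 has 31 days: 544 − 31 = 513 left.
January 1904 has 31 days: 513 − 31 = 482 left.
February 1904 has 29 days (1904 is a leap year): 482 − 29 = 453 left.
March 1904 has 31 days: 453 − 31 = 422 left.
April 1904 has 30 days: 422 − 30 = 392 left.
May 1904 has 31 days: 392 − 31 = 361 left.
June 1904 has 30 days: 361 − 30 = 331 left.
July 1904 has 31 days: 331 − 31 = 300 left.
August 1904 has 31 days: 300 − 31 = 269 left.
September 1904 has 30 days: 269 − 30 = 239 left.
October 1904 has 31 days: 239 − 31 = 208 left.
November 1904 has 30 days: 208 − 30 = 178 left.
December 1904 has 31 days: 178 − 31 = 147 left.
January 1905 has 31 days: 147 − 31 = 116 left.
February 1905 has 28 days (1905 is not a leap year): 116 − 28 = 88 left.
March 1905 has 31 days: 88 − 31 = 57 left.
April 1905 has 30 days: 57 − 30 = 27 left.
27 days into May 1905 → May 27, 1905.
Counting forward 16 weeks (= 112 days) from May 27, 1905:
May has 31 days, so 31 − 27 = 4 days remain after May 27, 1905; 112 − 4 = 108 left.
June 1905 has 30 days: 108 − 30 = 78 left.
July 1905 has 31 days: 78 − 31 = 47 left.
August 1905 has 31 days: 47 − 31 = 16 left.
16 days into September 1905 → September 16, 1905.

September 16, 1905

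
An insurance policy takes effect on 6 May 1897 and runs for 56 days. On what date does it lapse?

July 1, 1897

Advancing 56 days from May 6, 1897.
May has 31 days, so 31 − 6 = 25 days remain after May 6, 1897; 56 − 25 = 31 left.
June 1897 has 30 days: 31 − 30 = 1 left.
1 day into July 1897 → July 1, 1897.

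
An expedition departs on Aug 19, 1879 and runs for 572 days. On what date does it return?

Advancing 572 days from August 19, 1879.
August has 31 days, so 31 − 19 = 12 days remain after August 19, 1879; 572 − 12 = 560 left.
September 1879 has 30 days: 560 − 30 = 530 left.
October 1879 has 31 days: 530 − 31 = 499 left.
November 1879 has 30 days: 499 − 30 = 469 left.
December 1879 has 31 days: 469 − 31 = 438 left.
January 1880 has 31 days: 438 − 31 = 407 left.
February 1880 has 29 days (1880 is a leap year): 407 − 29 = 378 left.
March 1880 has 31 days: 378 − 31 = 347 left.
April 1880 has 30 days: 347 − 30 = 317 left.
May 1880 has 31 days: 317 − 31 = 286 left.
June 1880 has 30 days: 286 − 30 = 256 left.
July 1880 has 31 days: 256 − 31 = 225 left.
August 1880 has 31 days: 225 − 31 = 194 left.
September 1880 has 30 days: 194 − 30 = 164 left.
October 1880 has 31 days: 164 − 31 = 133 left.
November 1880 has 30 days: 133 − 30 = 103 left.
December 1880 has 31 days: 103 − 31 = 72 left.
January 1881 has 31 days: 72 − 31 = 41 left.
February 1881 has 28 days (1881 is not a leap year): 41 − 28 = 13 left.
13 days into March 1881 → March 13, 1881.

March 13, 1881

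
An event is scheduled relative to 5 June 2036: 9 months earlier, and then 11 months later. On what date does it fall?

August 5, 2036

Going back 9 months from June 5, 2036:
month 6 − 9 = -3, which is month 9 of year 2035 → September 2035.
Day 5 is valid in September, giving September 5, 2035.
Counting forward 11 months from September 5, 2035:
month 9 + 11 = 20, which is month 8 of year 2036 → August 2036.
Day 5 is valid in August, giving August 5, 2036.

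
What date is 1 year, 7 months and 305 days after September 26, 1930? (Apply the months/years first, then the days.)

February 25, 1933

Adding 1 year, 7 months and 305 days from September 26, 1930: first the month/year part, then the days.
+1 year → 1931; month 9 + 7 = 16, which is month 4 of year 1932 → April 1932.
Day 26 is valid in April, giving April 26, 1932.
Now add 305 days from April 26, 1932.
April has 30 days, so 30 − 26 = 4 days remain after April 26, 1932; 305 − 4 = 301 left.
May 1932 has 31 days: 301 − 31 = 270 left.
June 1932 has 30 days: 270 − 30 = 240 left.
July 1932 has 31 days: 240 − 31 = 209 left.
August 1932 has 31 days: 209 − 31 = 178 left.
September 1932 has 30 days: 178 − 30 = 148 left.
October 1932 has 31 days: 148 − 31 = 117 left.
November 1932 has 30 days: 117 − 30 = 87 left.
December 1932 has 31 days: 87 − 31 = 56 left.
January 1933 has 31 days: 56 − 31 = 25 left.
25 days into February 1933 → February 25, 1933.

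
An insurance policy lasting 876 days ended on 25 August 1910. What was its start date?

April 1, 1908

Subtracting 876 days from August 25, 1910.
Going back 25 days from August 25, 1910 reaches the end of the previous month; 876 − 25 = 851 left.
July 1910 has 31 days: 851 − 31 = 820 left.
June 1910 has 30 days: 820 − 30 = 790 left.
May 1910 has 31 days: 790 − 31 = 759 left.
April 1910 has 30 days: 759 − 30 = 729 left.
March 1910 has 31 days: 729 − 31 = 698 left.
February 1910 has 28 days (1910 is not a leap year): 698 − 28 = 670 left.
January 1910 has 31 days: 670 − 31 = 639 left.
December 1909 has 31 days: 639 − 31 = 608 left.
November 1909 has 30 days: 608 − 30 = 578 left.
October 1909 has 31 days: 578 − 31 = 547 left.
September 1909 has 30 days: 547 − 30 = 517 left.
August 1909 has 31 days: 517 − 31 = 486 left.
July 1909 has 31 days: 486 − 31 = 455 left.
June 1909 has 30 days: 455 − 30 = 425 left.
May 1909 has 31 days: 425 − 31 = 394 left.
April 1909 has 30 days: 394 − 30 = 364 left.
March 1909 has 31 days: 364 − 31 = 333 left.
February 1909 has 28 days (1909 is not a leap year): 333 − 28 = 305 left.
January 1909 has 31 days: 305 − 31 = 274 left.
December 1908 has 31 days: 274 − 31 = 243 left.
November 1908 has 30 days: 243 − 30 = 213 left.
October 1908 has 31 days: 213 − 31 = 182 left.
September 1908 has 30 days: 182 − 30 = 152 left.
August 1908 has 31 days: 152 − 31 = 121 left.
July 1908 has 31 days: 121 − 31 = 90 left.
June 1908 has 30 days: 90 − 30 = 60 left.
May 1908 has 31 days: 60 − 31 = 29 left.
April 1908 has 30 days; 30 − 29 = 1 → April 1, 1908.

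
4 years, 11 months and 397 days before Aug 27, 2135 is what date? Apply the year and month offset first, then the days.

Counting back 4 years, 11 months and 397 days from August 27, 2135: first the month/year part, then the days.
-4 years → 2131; month 8 − 11 = -3, which is month 9 of year 2130 → September 2130.
Day 27 is valid in September, giving September 27, 2130.
Now subtract 397 days from September 27, 2130.
Going back 27 days from September 27, 2130 reaches the end of the previous month; 397 − 27 = 370 left.
August 2130 has 31 days: 370 − 31 = 339 left.
July 2130 has 31 days: 339 − 31 = 308 left.
June 2130 has 30 days: 308 − 30 = 278 left.
May 2130 has 31 days: 278 − 31 = 247 left.
April 2130 has 30 days: 247 − 30 = 217 left.
March 2130 has 31 days: 217 − 31 = 186 left.
February 2130 has 28 days (2130 is not a leap year): 186 − 28 = 158 left.
January 2130 has 31 days: 158 − 31 = 127 left.
December 2129 has 31 days: 127 − 31 = 96 left.
November 2129 has 30 days: 96 − 30 = 66 left.
October 2129 has 31 days: 66 − 31 = 35 left.
September 2129 has 30 days: 35 − 30 = 5 left.
August 2129 has 31 days; 31 − 5 = 26 → August 26, 2129.

August 26, 2129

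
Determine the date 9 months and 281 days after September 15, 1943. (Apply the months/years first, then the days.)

Adding 9 months and 281 days from September 15, 1943: first the month/year part, then the days.
month 9 + 9 = 18, which is month 6 of year 1944 → June 1944.
Day 15 is valid in June, giving June 15, 1944.
Now add 281 days from June 15, 1944.
June has 30 days, so 30 − 15 = 15 days remain after June 15, 1944; 281 − 15 = 266 left.
July 1944 has 31 days: 266 − 31 = 235 left.
August 1944 has 31 days: 235 − 31 = 204 left.
September 1944 has 30 days: 204 − 30 = 174 left.
October 1944 has 31 days: 174 − 31 = 143 left.
November 1944 has 30 days: 143 − 30 = 113 left.
December 1944 has 31 days: 113 − 31 = 82 left.
January 1945 has 31 days: 82 − 31 = 51 left.
February 1945 has 28 days (1945 is not a leap year): 51 − 28 = 23 left.
23 days into March 1945 → March 23, 1945.

March 23, 1945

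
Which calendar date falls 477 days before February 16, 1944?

Counting back 477 days from February 16, 1944.
Going back 16 days from February 16, 1944 reaches the end of the previous month; 477 − 16 = 461 left.
January 1944 has 31 days: 461 − 31 = 430 left.
December 1943 has 31 days: 430 − 31 = 399 left.
November 1943 has 30 days: 399 − 30 = 369 left.
October 1943 has 31 days: 369 − 31 = 338 left.
September 1943 has 30 days: 338 − 30 = 308 left.
August 1943 has 31 days: 308 − 31 = 277 left.
July 1943 has 31 days: 277 − 31 = 246 left.
June 1943 has 30 days: 246 − 30 = 216 left.
May 1943 has 31 days: 216 − 31 = 185 left.
April 1943 has 30 days: 185 − 30 = 155 left.
March 1943 has 31 days: 155 − 31 = 124 left.
February 1943 has 28 days (1943 is not a leap year): 124 − 28 = 96 left.
January 1943 has 31 days: 96 − 31 = 65 left.
December 1942 has 31 days: 65 − 31 = 34 left.
November 1942 has 30 days: 34 − 30 = 4 left.
October 1942 has 31 days; 31 − 4 = 27 → October 27, 1942.

October 27, 1942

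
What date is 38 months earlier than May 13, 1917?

March 13, 1914

Going back 38 months from May 13, 1917.
month 5 − 38 = -33, which is month 3 of year 1914 → March 1914.
Day 13 is valid in March, giving March 13, 1914.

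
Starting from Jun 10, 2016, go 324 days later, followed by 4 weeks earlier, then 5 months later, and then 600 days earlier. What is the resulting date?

Counting forward 324 days from June 10, 2016:
June has 30 days, so 30 − 10 = 20 days remain after June 10, 2016; 324 − 20 = 304 left.
July 2016 has 31 days: 304 − 31 = 273 left.
August 2016 has 31 days: 273 − 31 = 242 left.
September 2016 has 30 days: 242 − 30 = 212 left.
October 2016 has 31 days: 212 − 31 = 181 left.
November 2016 has 30 days: 181 − 30 = 151 left.
December 2016 has 31 days: 151 − 31 = 120 left.
January 2017 has 31 days: 120 − 31 = 89 left.
February 2017 has 28 days (2017 is not a leap year): 89 − 28 = 61 left.
March 2017 has 31 days: 61 − 31 = 30 left.
30 days into April 2017 → April 30, 2017.
Counting back 4 weeks (= 28 days) from April 30, 2017:
30 − 28 = 2, still in April 2017.
Adding 5 months from April 2, 2017:
month 4 + 5 = 9 → September 2017.
Day 2 is valid in September, giving September 2, 2017.
Counting back 600 days from September 2, 2017:
Going back 2 days from September 2, 2017 reaches the end of the previous month; 600 − 2 = 598 left.
August 2017 has 31 days: 598 − 31 = 567 left.
July 2017 has 31 days: 567 − 31 = 536 left.
June 2017 has 30 days: 536 − 30 = 506 left.
May 2017 has 31 days: 506 − 31 = 475 left.
April 2017 has 30 days: 475 − 30 = 445 left.
March 2017 has 31 days: 445 − 31 = 414 left.
February 2017 has 28 days (2017 is not a leap year): 414 − 28 = 386 left.
January 2017 has 31 days: 386 − 31 = 355 left.
December 2016 has 31 days: 355 − 31 = 324 left.
November 2016 has 30 days: 324 − 30 = 294 left.
October 2016 has 31 days: 294 − 31 = 263 left.
September 2016 has 30 days: 263 − 30 = 233 left.
August 2016 has 31 days: 233 − 31 = 202 left.
July 2016 has 31 days: 202 − 31 = 171 left.
June 2016 has 30 days: 171 − 30 = 141 left.
May 2016 has 31 days: 141 − 31 = 110 left.
April 2016 has 30 days: 110 − 30 = 80 left.
March 2016 has 31 days: 80 − 31 = 49 left.
February 2016 has 29 days (2016 is a leap year): 49 − 29 = 20 left.
January 2016 has 31 days; 31 − 20 = 11 → January 11, 2016.

January 11, 2016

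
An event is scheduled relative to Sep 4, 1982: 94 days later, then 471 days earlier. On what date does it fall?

August 23, 1981

Counting forward 94 days from September 4, 1982:
September has 30 days, so 30 − 4 = 26 days remain after September 4, 1982; 94 − 26 = 68 left.
October 1982 has 31 days: 68 − 31 = 37 left.
November 1982 has 30 days: 37 − 30 = 7 left.
7 days into December 1982 → December 7, 1982.
Counting back 471 days from December 7, 1982:
Going back 7 days from December 7, 1982 reaches the end of the previous month; 471 − 7 = 464 left.
November 1982 has 30 days: 464 − 30 = 434 left.
October 1982 has 31 days: 434 − 31 = 403 left.
September 1982 has 30 days: 403 − 30 = 373 left.
August 1982 has 31 days: 373 − 31 = 342 left.
July 1982 has 31 days: 342 − 31 = 311 left.
June 1982 has 30 days: 311 − 30 = 281 left.
May 1982 has 31 days: 281 − 31 = 250 left.
April 1982 has 30 days: 250 − 30 = 220 left.
March 1982 has 31 days: 220 − 31 = 189 left.
February 1982 has 28 days (1982 is not a leap year): 189 − 28 = 161 left.
January 1982 has 31 days: 161 − 31 = 130 left.
December 1981 has 31 days: 130 − 31 = 99 left.
November 1981 has 30 days: 99 − 30 = 69 left.
October 1981 has 31 days: 69 − 31 = 38 left.
September 1981 has 30 days: 38 − 30 = 8 left.
August 1981 has 31 days; 31 − 8 = 23 → August 23, 1981.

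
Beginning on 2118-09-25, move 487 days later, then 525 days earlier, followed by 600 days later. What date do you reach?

April 9, 2120

Counting forward 487 days from September 25, 2118:
September has 30 days, so 30 − 25 = 5 days remain after September 25, 2118; 487 − 5 = 482 left.
October 2118 has 31 days: 482 − 31 = 451 left.
November 2118 has 30 days: 451 − 30 = 421 left.
December 2118 has 31 days: 421 − 31 = 390 left.
January 2119 has 31 days: 390 − 31 = 359 left.
February 2119 has 28 days (2119 is not a leap year): 359 − 28 = 331 left.
March 2119 has 31 days: 331 − 31 = 300 left.
April 2119 has 30 days: 300 − 30 = 270 left.
May 2119 has 31 days: 270 − 31 = 239 left.
June 2119 has 30 days: 239 − 30 = 209 left.
July 2119 has 31 days: 209 − 31 = 178 left.
August 2119 has 31 days: 178 − 31 = 147 left.
September 2119 has 30 days: 147 − 30 = 117 left.
October 2119 has 31 days: 117 − 31 = 86 left.
November 2119 has 30 days: 86 − 30 = 56 left.
December 2119 has 31 days: 56 − 31 = 25 left.
25 days into January 2120 → January 25, 2120.
Counting back 525 days from January 25, 2120:
Going back 25 days from January 25, 2120 reaches the end of the previous month; 525 − 25 = 500 left.
December 2119 has 31 days: 500 − 31 = 469 left.
November 2119 has 30 days: 469 − 30 = 439 left.
October 2119 has 31 days: 439 − 31 = 408 left.
September 2119 has 30 days: 408 − 30 = 378 left.
August 2119 has 31 days: 378 − 31 = 347 left.
July 2119 has 31 days: 347 − 31 = 316 left.
June 2119 has 30 days: 316 − 30 = 286 left.
May 2119 has 31 days: 286 − 31 = 255 left.
April 2119 has 30 days: 255 − 30 = 225 left.
March 2119 has 31 days: 225 − 31 = 194 left.
February 2119 has 28 days (2119 is not a leap year): 194 − 28 = 166 left.
January 2119 has 31 days: 166 − 31 = 135 left.
December 2118 has 31 days: 135 − 31 = 104 left.
November 2118 has 30 days: 104 − 30 = 74 left.
October 2118 has 31 days: 74 − 31 = 43 left.
September 2118 has 30 days: 43 − 30 = 13 left.
August 2118 has 31 days; 31 − 13 = 18 → August 18, 2118.
Advancing 600 days from August 18, 2118:
August has 31 days, so 31 − 18 = 13 days remain after August 18, 2118; 600 − 13 = 587 left.
September 2118 has 30 days: 587 − 30 = 557 left.
October 2118 has 31 days: 557 − 31 = 526 left.
November 2118 has 30 days: 526 − 30 = 496 left.
December 2118 has 31 days: 496 − 31 = 465 left.
January 2119 has 31 days: 465 − 31 = 434 left.
February 2119 has 28 days (2119 is not a leap year): 434 − 28 = 406 left.
March 2119 has 31 days: 406 − 31 = 375 left.
April 2119 has 30 days: 375 − 30 = 345 left.
May 2119 has 31 days: 345 − 31 = 314 left.
June 2119 has 30 days: 314 − 30 = 284 left.
July 2119 has 31 days: 284 − 31 = 253 left.
August 2119 has 31 days: 253 − 31 = 222 left.
September 2119 has 30 days: 222 − 30 = 192 left.
October 2119 has 31 days: 192 − 31 = 161 left.
November 2119 has 30 days: 161 − 30 = 131 left.
December 2119 has 31 days: 131 − 31 = 100 left.
January 2120 has 31 days: 100 − 31 = 69 left.
February 2120 has 29 days (2120 is a leap year): 69 − 29 = 40 left.
March 2120 has 31 days: 40 − 31 = 9 left.
9 days into April 2120 → April 9, 2120.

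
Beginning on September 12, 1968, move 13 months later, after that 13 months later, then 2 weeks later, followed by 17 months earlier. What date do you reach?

Advancing 13 months from September 12, 1968:
month 9 + 13 = 22, which is month 10 of year 1969 → October 1969.
Day 12 is valid in October, giving October 12, 1969.
Advancing 13 months from October 12, 1969:
month 10 + 13 = 23, which is month 11 of year 1970 → November 1970.
Day 12 is valid in November, giving November 12, 1970.
Advancing 2 weeks (= 14 days) from November 12, 1970:
November has 30 days; 12 + 14 = 26, still in November.
Subtracting 17 months from November 26, 1970:
month 11 − 17 = -6, which is month 6 of year 1969 → June 1969.
Day 26 is valid in June, giving June 26, 1969.

June 26, 1969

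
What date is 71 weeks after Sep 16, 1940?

Adding 71 weeks = 497 days from September 16, 1940.
September has 30 days, so 30 − 16 = 14 days remain after September 16, 1940; 497 − 14 = 483 left.
October 1940 has 31 days: 483 − 31 = 452 left.
November 1940 has 30 days: 452 − 30 = 422 left.
December 1940 has 31 days: 422 − 31 = 391 left.
January 1941 has 31 days: 391 − 31 = 360 left.
February 1941 has 28 days (1941 is not a leap year): 360 − 28 = 332 left.
March 1941 has 31 days: 332 − 31 = 301 left.
April 1941 has 30 days: 301 − 30 = 271 left.
May 1941 has 31 days: 271 − 31 = 240 left.
June 1941 has 30 days: 240 − 30 = 210 left.
July 1941 has 31 days: 210 − 31 = 179 left.
August 1941 has 31 days: 179 − 31 = 148 left.
September 1941 has 30 days: 148 − 30 = 118 left.
October 1941 has 31 days: 118 − 31 = 87 left.
November 1941 has 30 days: 87 − 30 = 57 left.
December 1941 has 31 days: 57 − 31 = 26 left.
26 days into January 1942 → January 26, 1942.

January 26, 1942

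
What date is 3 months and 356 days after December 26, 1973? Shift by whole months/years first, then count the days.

March 17, 1975

Adding 3 months and 356 days from December 26, 1973: first the month/year part, then the days.
month 12 + 3 = 15, which is month 3 of year 1974 → March 1974.
Day 26 is valid in March, giving March 26, 1974.
Now add 356 days from March 26, 1974.
March has 31 days, so 31 − 26 = 5 days remain after March 26, 1974; 356 − 5 = 351 left.
April 1974 has 30 days: 351 − 30 = 321 left.
May 1974 has 31 days: 321 − 31 = 290 left.
June 1974 has 30 days: 290 − 30 = 260 left.
July 1974 has 31 days: 260 − 31 = 229 left.
August 1974 has 31 days: 229 − 31 = 198 left.
September 1974 has 30 days: 198 − 30 = 168 left.
October 1974 has 31 days: 168 − 31 = 137 left.
November 1974 has 30 days: 137 − 30 = 107 left.
December 1974 has 31 days: 107 − 31 = 76 left.
January 1975 has 31 days: 76 − 31 = 45 left.
February 1975 has 28 days (1975 is not a leap year): 45 − 28 = 17 left.
17 days into March 1975 → March 17, 1975.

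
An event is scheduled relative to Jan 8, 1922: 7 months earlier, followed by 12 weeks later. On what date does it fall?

August 31, 1921

Counting back 7 months from January 8, 1922:
month 1 − 7 = -6, which is month 6 of year 1921 → June 1921.
Day 8 is valid in June, giving June 8, 1921.
Adding 12 weeks (= 84 days) from June 8, 1921:
June has 30 days, so 30 − 8 = 22 days remain after June 8, 1921; 84 − 22 = 62 left.
July 1921 has 31 days: 62 − 31 = 31 left.
31 days into August 1921 → August 31, 1921.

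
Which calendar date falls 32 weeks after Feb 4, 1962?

September 16, 1962

Advancing 32 weeks = 224 days from February 4, 1962.
February has 28 days, so 28 − 4 = 24 days remain after February 4, 1962; 224 − 24 = 200 left.
March 1962 has 31 days: 200 − 31 = 169 left.
April 1962 has 30 days: 169 − 30 = 139 left.
May 1962 has 31 days: 139 − 31 = 108 left.
June 1962 has 30 days: 108 − 30 = 78 left.
July 1962 has 31 days: 78 − 31 = 47 left.
August 1962 has 31 days: 47 − 31 = 16 left.
16 days into September 1962 → September 16, 1962.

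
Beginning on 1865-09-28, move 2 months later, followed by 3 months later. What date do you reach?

Counting forward 2 months from September 28, 1865:
month 9 + 2 = 11 → November 1865.
Day 28 is valid in November, giving November 28, 1865.
Adding 3 months from November 28, 1865:
month 11 + 3 = 14, which is month 2 of year 1866 → February 1866.
Day 28 is valid in February, giving February 28, 1866.

February 28, 1866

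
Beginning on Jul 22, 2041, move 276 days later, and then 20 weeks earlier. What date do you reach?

December 5, 2041

Counting forward 276 days from July 22, 2041:
July has 31 days, so 31 − 22 = 9 days remain after July 22, 2041; 276 − 9 = 267 left.
August 2041 has 31 days: 267 − 31 = 236 left.
September 2041 has 30 days: 236 − 30 = 206 left.
October 2041 has 31 days: 206 − 31 = 175 left.
November 2041 has 30 days: 175 − 30 = 145 left.
December 2041 has 31 days: 145 − 31 = 114 left.
January 2042 has 31 days: 114 − 31 = 83 left.
February 2042 has 28 days (2042 is not a leap year): 83 − 28 = 55 left.
March 2042 has 31 days: 55 − 31 = 24 left.
24 days into April 2042 → April 24, 2042.
Going back 20 weeks (= 140 days) from April 24, 2042:
Going back 24 days from April 24, 2042 reaches the end of the previous month; 140 − 24 = 116 left.
March 2042 has 31 days: 116 − 31 = 85 left.
February 2042 has 28 days (2042 is not a leap year): 85 − 28 = 57 left.
January 2042 has 31 days: 57 − 31 = 26 left.
December 2041 has 31 days; 31 − 26 = 5 → December 5, 2041.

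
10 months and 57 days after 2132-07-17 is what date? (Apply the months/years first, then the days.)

Advancing 10 months and 57 days from July 17, 2132: first the month/year part, then the days.
month 7 + 10 = 17, which is month 5 of year 2133 → May 2133.
Day 17 is valid in May, giving May 17, 2133.
Now add 57 days from May 17, 2133.
May has 31 days, so 31 − 17 = 14 days remain after May 17, 2133; 57 − 14 = 43 left.
June 2133 has 30 days: 43 − 30 = 13 left.
13 days into July 2133 → July 13, 2133.

July 13, 2133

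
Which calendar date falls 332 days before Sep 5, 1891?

October 8, 1890

Subtracting 332 days from September 5, 1891.
Going back 5 days from September 5, 1891 reaches the end of the previous month; 332 − 5 = 327 left.
August 1891 has 31 days: 327 − 31 = 296 left.
July 1891 has 31 days: 296 − 31 = 265 left.
June 1891 has 30 days: 265 − 30 = 235 left.
May 1891 has 31 days: 235 − 31 = 204 left.
April 1891 has 30 days: 204 − 30 = 174 left.
March 1891 has 31 days: 174 − 31 = 143 left.
February 1891 has 28 days (1891 is not a leap year): 143 − 28 = 115 left.
January 1891 has 31 days: 115 − 31 = 84 left.
December 1890 has 31 days: 84 − 31 = 53 left.
November 1890 has 30 days: 53 − 30 = 23 left.
October 1890 has 31 days; 31 − 23 = 8 → October 8, 1890.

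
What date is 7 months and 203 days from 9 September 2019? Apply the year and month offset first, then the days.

Counting forward 7 months and 203 days from September 9, 2019: first the month/year part, then the days.
month 9 + 7 = 16, which is month 4 of year 2020 → April 2020.
Day 9 is valid in April, giving April 9, 2020.
Now add 203 days from April 9, 2020.
April has 30 days, so 30 − 9 = 21 days remain after April 9, 2020; 203 − 21 = 182 left.
May 2020 has 31 days: 182 − 31 = 151 left.
June 2020 has 30 days: 151 − 30 = 121 left.
July 2020 has 31 days: 121 − 31 = 90 left.
August 2020 has 31 days: 90 − 31 = 59 left.
September 2020 has 30 days: 59 − 30 = 29 left.
29 days into October 2020 → October 29, 2020.

October 29, 2020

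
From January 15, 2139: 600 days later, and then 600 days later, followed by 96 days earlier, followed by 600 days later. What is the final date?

Counting forward 600 days from January 15, 2139:
January has 31 days, so 31 − 15 = 16 days remain after January 15, 2139; 600 − 16 = 584 left.
February 2139 has 28 days (2139 is not a leap year): 584 − 28 = 556 left.
March 2139 has 31 days: 556 − 31 = 525 left.
April 2139 has 30 days: 525 − 30 = 495 left.
May 2139 has 31 days: 495 − 31 = 464 left.
June 2139 has 30 days: 464 − 30 = 434 left.
July 2139 has 31 days: 434 − 31 = 403 left.
August 2139 has 31 days: 403 − 31 = 372 left.
September 2139 has 30 days: 372 − 30 = 342 left.
October 2139 has 31 days: 342 − 31 = 311 left.
November 2139 has 30 days: 311 − 30 = 281 left.
December 2139 has 31 days: 281 − 31 = 250 left.
January 2140 has 31 days: 250 − 31 = 219 left.
February 2140 has 29 days (2140 is a leap year): 219 − 29 = 190 left.
March 2140 has 31 days: 190 − 31 = 159 left.
April 2140 has 30 days: 159 − 30 = 129 left.
May 2140 has 31 days: 129 − 31 = 98 left.
June 2140 has 30 days: 98 − 30 = 68 left.
July 2140 has 31 days: 68 − 31 = 37 left.
August 2140 has 31 days: 37 − 31 = 6 left.
6 days into September 2140 → September 6, 2140.
Advancing 600 days from September 6, 2140:
September has 30 days, so 30 − 6 = 24 days remain after September 6, 2140; 600 − 24 = 576 left.
October 2140 has 31 days: 576 − 31 = 545 left.
November 2140 has 30 days: 545 − 30 = 515 left.
December 2140 has 31 days: 515 − 31 = 484 left.
January 2141 has 31 days: 484 − 31 = 453 left.
February 2141 has 28 days (2141 is not a leap year): 453 − 28 = 425 left.
March 2141 has 31 days: 425 − 31 = 394 left.
April 2141 has 30 days: 394 − 30 = 364 left.
May 2141 has 31 days: 364 − 31 = 333 left.
June 2141 has 30 days: 333 − 30 = 303 left.
July 2141 has 31 days: 303 − 31 = 272 left.
August 2141 has 31 days: 272 − 31 = 241 left.
September 2141 has 30 days: 241 − 30 = 211 left.
October 2141 has 31 days: 211 − 31 = 180 left.
November 2141 has 30 days: 180 − 30 = 150 left.
December 2141 has 31 days: 150 − 31 = 119 left.
January 2142 has 31 days: 119 − 31 = 88 left.
February 2142 has 28 days (2142 is not a leap year): 88 − 28 = 60 left.
March 2142 has 31 days: 60 − 31 = 29 left.
29 days into April 2142 → April 29, 2142.
Counting back 96 days from April 29, 2142:
Going back 29 days from April 29, 2142 reaches the end of the previous month; 96 − 29 = 67 left.
March 2142 has 31 days: 67 − 31 = 36 left.
February 2142 has 28 days (2142 is not a leap year): 36 − 28 = 8 left.
January 2142 has 31 days; 31 − 8 = 23 → January 23, 2142.
Adding 600 days from January 23, 2142:
January has 31 days, so 31 − 23 = 8 days remain after January 23, 2142; 600 − 8 = 592 left.
February 2142 has 28 days (2142 is not a leap year): 592 − 28 = 564 left.
March 2142 has 31 days: 564 − 31 = 533 left.
April 2142 has 30 days: 533 − 30 = 503 left.
May 2142 has 31 days: 503 − 31 = 472 left.
June 2142 has 30 days: 472 − 30 = 442 left.
July 2142 has 31 days: 442 − 31 = 411 left.
August 2142 has 31 days: 411 − 31 = 380 left.
September 2142 has 30 days: 380 − 30 = 350 left.
October 2142 has 31 days: 350 − 31 = 319 left.
November 2142 has 30 days: 319 − 30 = 289 left.
December 2142 has 31 days: 289 − 31 = 258 left.
January 2143 has 31 days: 258 − 31 = 227 left.
February 2143 has 28 days (2143 is not a leap year): 227 − 28 = 199 left.
March 2143 has 31 days: 199 − 31 = 168 left.
April 2143 has 30 days: 168 − 30 = 138 left.
May 2143 has 31 days: 138 − 31 = 107 left.
June 2143 has 30 days: 107 − 30 = 77 left.
July 2143 has 31 days: 77 − 31 = 46 left.
August 2143 has 31 days: 46 − 31 = 15 left.
15 days into September 2143 → September 15, 2143.

September 15, 2143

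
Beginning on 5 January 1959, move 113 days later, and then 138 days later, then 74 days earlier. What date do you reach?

July 1, 1959

Advancing 113 days from January 5, 1959:
January has 31 days, so 31 − 5 = 26 days remain after January 5, 1959; 113 − 26 = 87 left.
February 1959 has 28 days (1959 is not a leap year): 87 − 28 = 59 left.
March 1959 has 31 days: 59 − 31 = 28 left.
28 days into April 1959 → April 28, 1959.
Counting forward 138 days from April 28, 1959:
April has 30 days, so 30 − 28 = 2 days remain after April 28, 1959; 138 − 2 = 136 left.
May 1959 has 31 days: 136 − 31 = 105 left.
June 1959 has 30 days: 105 − 30 = 75 left.
July 1959 has 31 days: 75 − 31 = 44 left.
August 1959 has 31 days: 44 − 31 = 13 left.
13 days into September 1959 → September 13, 1959.
Counting back 74 days from September 13, 1959:
Going back 13 days from September 13, 1959 reaches the end of the previous month; 74 − 13 = 61 left.
August 1959 has 31 days: 61 − 31 = 30 left.
July 1959 has 31 days; 31 − 30 = 1 → July 1, 1959.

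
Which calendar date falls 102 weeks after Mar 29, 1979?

March 12, 1981

Advancing 102 weeks = 714 days from March 29, 1979.
March has 31 days, so 31 − 29 = 2 days remain after March 29, 1979; 714 − 2 = 712 left.
April 1979 has 30 days: 712 − 30 = 682 left.
May 1979 has 31 days: 682 − 31 = 651 left.
June 1979 has 30 days: 651 − 30 = 621 left.
July 1979 has 31 days: 621 − 31 = 590 left.
August 1979 has 31 days: 590 − 31 = 559 left.
September 1979 has 30 days: 559 − 30 = 529 left.
October 1979 has 31 days: 529 − 31 = 498 left.
November 1979 has 30 days: 498 − 30 = 468 left.
December 1979 has 31 days: 468 − 31 = 437 left.
January 1980 has 31 days: 437 − 31 = 406 left.
February 1980 has 29 days (1980 is a leap year): 406 − 29 = 377 left.
March 1980 has 31 days: 377 − 31 = 346 left.
April 1980 has 30 days: 346 − 30 = 316 left.
May 1980 has 31 days: 316 − 31 = 285 left.
June 1980 has 30 days: 285 − 30 = 255 left.
July 1980 has 31 days: 255 − 31 = 224 left.
August 1980 has 31 days: 224 − 31 = 193 left.
September 1980 has 30 days: 193 − 30 = 163 left.
October 1980 has 31 days: 163 − 31 = 132 left.
November 1980 has 30 days: 132 − 30 = 102 left.
December 1980 has 31 days: 102 − 31 = 71 left.
January 1981 has 31 days: 71 − 31 = 40 left.
February 1981 has 28 days (1981 is not a leap year): 40 − 28 = 12 left.
12 days into March 1981 → March 12, 1981.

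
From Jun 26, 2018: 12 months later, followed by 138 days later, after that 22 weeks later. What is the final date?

April 13, 2020

Counting forward 12 months from June 26, 2018:
month 6 + 12 = 18, which is month 6 of year 2019 → June 2019.
Day 26 is valid in June, giving June 26, 2019.
Counting forward 138 days from June 26, 2019:
June has 30 days, so 30 − 26 = 4 days remain after June 26, 2019; 138 − 4 = 134 left.
July 2019 has 31 days: 134 − 31 = 103 left.
August 2019 has 31 days: 103 − 31 = 72 left.
September 2019 has 30 days: 72 − 30 = 42 left.
October 2019 has 31 days: 42 − 31 = 11 left.
11 days into November 2019 → November 11, 2019.
Advancing 22 weeks (= 154 days) from November 11, 2019:
November has 30 days, so 30 − 11 = 19 days remain after November 11, 2019; 154 − 19 = 135 left.
December 2019 has 31 days: 135 − 31 = 104 left.
January 2020 has 31 days: 104 − 31 = 73 left.
February 2020 has 29 days (2020 is a leap year): 73 − 29 = 44 left.
March 2020 has 31 days: 44 − 31 = 13 left.
13 days into April 2020 → April 13, 2020.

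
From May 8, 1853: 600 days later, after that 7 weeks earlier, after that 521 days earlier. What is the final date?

Counting forward 600 days from May 8, 1853:
May has 31 days, so 31 − 8 = 23 days remain after May 8, 1853; 600 − 23 = 577 left.
June 1853 has 30 days: 577 − 30 = 547 left.
July 1853 has 31 days: 547 − 31 = 516 left.
August 1853 has 31 days: 516 − 31 = 485 left.
September 1853 has 30 days: 485 − 30 = 455 left.
October 1853 has 31 days: 455 − 31 = 424 left.
November 1853 has 30 days: 424 − 30 = 394 left.
December 1853 has 31 days: 394 − 31 = 363 left.
January 1854 has 31 days: 363 − 31 = 332 left.
February 1854 has 28 days (1854 is not a leap year): 332 − 28 = 304 left.
March 1854 has 31 days: 304 − 31 = 273 left.
April 1854 has 30 days: 273 − 30 = 243 left.
May 1854 has 31 days: 243 − 31 = 212 left.
June 1854 has 30 days: 212 − 30 = 182 left.
July 1854 has 31 days: 182 − 31 = 151 left.
August 1854 has 31 days: 151 − 31 = 120 left.
September 1854 has 30 days: 120 − 30 = 90 left.
October 1854 has 31 days: 90 − 31 = 59 left.
November 1854 has 30 days: 59 − 30 = 29 left.
29 days into December 1854 → December 29, 1854.
Subtracting 7 weeks (= 49 days) from December 29, 1854:
Going back 29 days from December 29, 1854 reaches the end of the previous month; 49 − 29 = 20 left.
November 1854 has 30 days; 30 − 20 = 10 → November 10, 1854.
Going back 521 days from November 10, 1854:
Going back 10 days from November 10, 1854 reaches the end of the previous month; 521 − 10 = 511 left.
October 1854 has 31 days: 511 − 31 = 480 left.
September 1854 has 30 days: 480 − 30 = 450 left.
August 1854 has 31 days: 450 − 31 = 419 left.
July 1854 has 31 days: 419 − 31 = 388 left.
June 1854 has 30 days: 388 − 30 = 358 left.
May 1854 has 31 days: 358 − 31 = 327 left.
April 1854 has 30 days: 327 − 30 = 297 left.
March 1854 has 31 days: 297 − 31 = 266 left.
February 1854 has 28 days (1854 is not a leap year): 266 − 28 = 238 left.
January 1854 has 31 days: 238 − 31 = 207 left.
December 1853 has 31 days: 207 − 31 = 176 left.
November 1853 has 30 days: 176 − 30 = 146 left.
October 1853 has 31 days: 146 − 31 = 115 left.
September 1853 has 30 days: 115 − 30 = 85 left.
August 1853 has 31 days: 85 − 31 = 54 left.
July 1853 has 31 days: 54 − 31 = 23 left.
June 1853 has 30 days; 30 − 23 = 7 → June 7, 1853.

June 7, 1853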